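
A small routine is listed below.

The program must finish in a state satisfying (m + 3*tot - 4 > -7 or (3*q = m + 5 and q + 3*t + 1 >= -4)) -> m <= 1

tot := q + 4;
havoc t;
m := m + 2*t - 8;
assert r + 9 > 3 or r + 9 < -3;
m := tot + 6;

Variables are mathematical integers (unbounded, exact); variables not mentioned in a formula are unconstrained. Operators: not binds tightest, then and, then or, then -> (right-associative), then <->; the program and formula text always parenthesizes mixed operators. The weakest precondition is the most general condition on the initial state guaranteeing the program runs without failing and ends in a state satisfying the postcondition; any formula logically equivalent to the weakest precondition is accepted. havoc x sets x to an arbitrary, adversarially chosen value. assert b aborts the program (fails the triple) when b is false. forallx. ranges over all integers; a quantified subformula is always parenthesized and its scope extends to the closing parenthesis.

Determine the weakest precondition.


Working backward. After the program, the postcondition (m + 3*tot - 4 > -7 or (3*q = m + 5 and q + 3*t + 1 >= -4)) -> m <= 1 must hold; in canonical form it is (m + 3*tot > -3 or (3*q = m + 5 and q + 3*t >= -5)) -> m <= 1.
Before m := tot + 6: (4*tot > -9 or (3*q = tot + 11 and q + 3*t >= -5)) -> tot <= -5
Before assert r + 9 > 3 or r + 9 < -3: (r > -6 or r < -12) and ((4*tot > -9 or (3*q = tot + 11 and q + 3*t >= -5)) -> tot <= -5)
Before m := m + 2*t - 8: (r > -6 or r < -12) and ((4*tot > -9 or (3*q = tot + 11 and q + 3*t >= -5)) -> tot <= -5)
Before havoc t: forall t_1. ((r > -6 or r < -12) and ((4*tot > -9 or (3*q = tot + 11 and q + 3*t_1 >= -5)) -> tot <= -5))
Before tot := q + 4: forall t_1. ((r > -6 or r < -12) and ((4*q > -25 or (2*q = 15 and q + 3*t_1 >= -5)) -> q <= -9))
Answer: WP = forall t_1. ((r > -6 or r < -12) and ((4*q > -25 or (2*q = 15 and q + 3*t_1 >= -5)) -> q <= -9))


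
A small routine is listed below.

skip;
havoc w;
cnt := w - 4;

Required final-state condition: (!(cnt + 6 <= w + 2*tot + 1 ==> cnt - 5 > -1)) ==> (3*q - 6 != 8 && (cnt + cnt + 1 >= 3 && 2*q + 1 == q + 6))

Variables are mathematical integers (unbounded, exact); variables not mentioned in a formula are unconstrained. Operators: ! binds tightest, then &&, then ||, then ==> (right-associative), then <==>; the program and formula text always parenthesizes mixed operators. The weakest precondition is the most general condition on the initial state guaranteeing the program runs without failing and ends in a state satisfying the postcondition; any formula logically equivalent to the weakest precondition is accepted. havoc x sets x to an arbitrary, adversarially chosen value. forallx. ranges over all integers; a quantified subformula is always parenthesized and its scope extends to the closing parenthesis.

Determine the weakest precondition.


Working backward. After the program, the postcondition (!(cnt + 6 <= w + 2*tot + 1 ==> cnt - 5 > -1)) ==> (3*q - 6 != 8 && (cnt + cnt + 1 >= 3 && 2*q + 1 == q + 6)) must hold; in canonical form it is (!(cnt <= 2*tot + w - 5 ==> cnt > 4)) ==> (3*q != 14 && 2*cnt >= 2 && q == 5).
Before cnt := w - 4: (!(2*tot >= 1 ==> w > 8)) ==> (3*q != 14 && 2*w >= 10 && q == 5)
Before havoc w: forall w_1. ((!(2*tot >= 1 ==> w_1 > 8)) ==> (3*q != 14 && 2*w_1 >= 10 && q == 5))
Before skip: forall w_1. ((!(2*tot >= 1 ==> w_1 > 8)) ==> (3*q != 14 && 2*w_1 >= 10 && q == 5))
Answer: WP = forall w_1. ((!(2*tot >= 1 ==> w_1 > 8)) ==> (3*q != 14 && 2*w_1 >= 10 && q == 5))


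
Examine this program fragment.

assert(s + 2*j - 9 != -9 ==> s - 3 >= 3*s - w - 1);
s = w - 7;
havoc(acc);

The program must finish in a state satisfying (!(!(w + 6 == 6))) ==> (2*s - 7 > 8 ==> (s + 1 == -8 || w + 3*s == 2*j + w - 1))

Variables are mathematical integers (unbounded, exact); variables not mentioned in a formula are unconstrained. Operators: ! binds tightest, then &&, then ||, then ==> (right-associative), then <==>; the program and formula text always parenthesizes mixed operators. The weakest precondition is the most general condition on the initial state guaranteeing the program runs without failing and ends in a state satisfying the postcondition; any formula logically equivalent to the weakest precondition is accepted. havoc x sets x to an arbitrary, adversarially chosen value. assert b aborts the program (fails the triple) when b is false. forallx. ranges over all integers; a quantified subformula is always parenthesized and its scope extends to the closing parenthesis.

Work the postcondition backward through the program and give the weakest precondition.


Working backward. After the program, the postcondition (!(!(w + 6 == 6))) ==> (2*s - 7 > 8 ==> (s + 1 == -8 || w + 3*s == 2*j + w - 1)) must hold; in canonical form it is w == 0 ==> (2*s > 15 ==> (s == -9 || 3*s == 2*j - 1)).
Before havoc acc: w == 0 ==> (2*s > 15 ==> (s == -9 || 3*s == 2*j - 1))
Before s := w - 7: w == 0 ==> (2*w > 29 ==> (w == -2 || 3*w == 2*j + 20))
Before assert s + 2*j - 9 != -9 ==> s - 3 >= 3*s - w - 1: (2*j + s != 0 ==> w >= 2*s + 2) && (w == 0 ==> (2*w > 29 ==> (w == -2 || 3*w == 2*j + 20)))
Answer: WP = (2*j + s != 0 ==> w >= 2*s + 2) && (w == 0 ==> (2*w > 29 ==> (w == -2 || 3*w == 2*j + 20)))


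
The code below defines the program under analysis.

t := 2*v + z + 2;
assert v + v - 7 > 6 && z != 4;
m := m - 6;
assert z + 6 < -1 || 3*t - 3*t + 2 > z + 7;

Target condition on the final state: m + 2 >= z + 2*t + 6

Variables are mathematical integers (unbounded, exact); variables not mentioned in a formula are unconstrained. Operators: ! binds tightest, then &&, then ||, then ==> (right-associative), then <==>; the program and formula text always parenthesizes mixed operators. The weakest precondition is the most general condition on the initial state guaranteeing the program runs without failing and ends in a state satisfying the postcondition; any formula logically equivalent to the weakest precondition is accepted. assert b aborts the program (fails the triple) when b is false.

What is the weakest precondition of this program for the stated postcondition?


Working backward. After the program, the postcondition m + 2 >= z + 2*t + 6 must hold; in canonical form it is m >= 2*t + z + 4.
Before assert z + 6 < -1 || 3*t - 3*t + 2 > z + 7: (z < -7 || z < -5) && m >= 2*t + z + 4
Before m := m - 6: (z < -7 || z < -5) && m >= 2*t + z + 10
Before assert v + v - 7 > 6 && z != 4: 2*v > 13 && z != 4 && (z < -7 || z < -5) && m >= 2*t + z + 10
Before t := 2*v + z + 2: 2*v > 13 && z != 4 && (z < -7 || z < -5) && m >= 4*v + 3*z + 14
Answer: WP = 2*v > 13 && z != 4 && (z < -7 || z < -5) && m >= 4*v + 3*z + 14


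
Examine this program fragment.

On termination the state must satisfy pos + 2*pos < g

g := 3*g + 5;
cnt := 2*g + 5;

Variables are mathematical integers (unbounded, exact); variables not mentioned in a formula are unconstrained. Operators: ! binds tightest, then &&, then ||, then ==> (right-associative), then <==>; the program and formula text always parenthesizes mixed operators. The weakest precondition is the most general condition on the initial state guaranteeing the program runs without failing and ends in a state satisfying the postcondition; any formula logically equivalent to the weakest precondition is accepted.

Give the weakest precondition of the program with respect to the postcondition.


Working backward. After the program, the postcondition pos + 2*pos < g must hold; in canonical form it is 3*pos < g.
Before cnt := 2*g + 5: 3*pos < g
Before g := 3*g + 5: 3*pos < 3*g + 5
Answer: WP = 3*pos < 3*g + 5


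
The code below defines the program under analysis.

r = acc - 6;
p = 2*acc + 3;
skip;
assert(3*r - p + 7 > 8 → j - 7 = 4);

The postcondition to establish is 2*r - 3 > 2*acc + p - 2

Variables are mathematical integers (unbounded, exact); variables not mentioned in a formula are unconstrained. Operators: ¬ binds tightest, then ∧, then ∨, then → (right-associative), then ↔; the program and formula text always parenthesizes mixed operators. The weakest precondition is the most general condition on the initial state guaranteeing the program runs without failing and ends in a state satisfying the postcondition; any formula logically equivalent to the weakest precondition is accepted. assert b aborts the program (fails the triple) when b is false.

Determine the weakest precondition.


Working backward. After the program, the postcondition 2*r - 3 > 2*acc + p - 2 must hold; in canonical form it is 2*r > 2*acc + p + 1.
Before assert 3*r - p + 7 > 8 → j - 7 = 4: (3*r > p + 1 → j = 11) ∧ 2*r > 2*acc + p + 1
Before skip: (3*r > p + 1 → j = 11) ∧ 2*r > 2*acc + p + 1
Before p := 2*acc + 3: (3*r > 2*acc + 4 → j = 11) ∧ 2*r > 4*acc + 4
Before r := acc - 6: (acc > 22 → j = 11) ∧ 2*acc < -16
Answer: WP = (acc > 22 → j = 11) ∧ 2*acc < -16


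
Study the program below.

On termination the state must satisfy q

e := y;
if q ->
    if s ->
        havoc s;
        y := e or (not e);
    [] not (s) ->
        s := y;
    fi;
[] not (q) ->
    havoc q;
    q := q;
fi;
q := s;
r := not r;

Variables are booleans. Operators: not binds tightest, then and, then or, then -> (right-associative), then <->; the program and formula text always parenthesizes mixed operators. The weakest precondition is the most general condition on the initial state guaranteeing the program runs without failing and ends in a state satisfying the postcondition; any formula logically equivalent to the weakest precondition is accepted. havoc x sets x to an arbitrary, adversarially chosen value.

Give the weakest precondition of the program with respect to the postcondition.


Working backward. After the program, q must hold.
Before r := not r: q
Before q := s: s
Then branch requires (not s) and ((not s) -> y); else branch requires s.
Before the if: (q -> ((not s) and ((not s) -> y))) and ((not q) -> s)
Before e := y: (q -> ((not s) and ((not s) -> y))) and ((not q) -> s)
Answer: WP = (q -> ((not s) and ((not s) -> y))) and ((not q) -> s)


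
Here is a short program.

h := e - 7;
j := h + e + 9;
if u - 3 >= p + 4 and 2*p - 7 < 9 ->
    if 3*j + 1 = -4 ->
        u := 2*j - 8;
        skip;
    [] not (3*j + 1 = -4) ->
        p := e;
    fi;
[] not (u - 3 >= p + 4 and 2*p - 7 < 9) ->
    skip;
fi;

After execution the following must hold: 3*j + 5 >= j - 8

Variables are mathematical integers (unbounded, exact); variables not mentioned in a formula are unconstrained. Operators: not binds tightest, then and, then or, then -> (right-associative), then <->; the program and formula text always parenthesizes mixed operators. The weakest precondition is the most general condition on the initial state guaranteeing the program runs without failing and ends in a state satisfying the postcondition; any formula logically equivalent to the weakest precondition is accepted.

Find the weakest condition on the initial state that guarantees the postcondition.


Working backward. After the program, the postcondition 3*j + 5 >= j - 8 must hold; in canonical form it is 2*j >= -13.
Then branch requires (3*j = -5 -> 2*j >= -13) and ((not (3*j = -5)) -> 2*j >= -13); else branch requires 2*j >= -13.
Before the if: ((u >= p + 7 and 2*p < 16) -> ((3*j = -5 -> 2*j >= -13) and ((not (3*j = -5)) -> 2*j >= -13))) and ((not (u >= p + 7 and 2*p < 16)) -> 2*j >= -13)
Before j := h + e + 9: ((u >= p + 7 and 2*p < 16) -> ((3*e + 3*h = -32 -> 2*e + 2*h >= -31) and ((not (3*e + 3*h = -32)) -> 2*e + 2*h >= -31))) and ((not (u >= p + 7 and 2*p < 16)) -> 2*e + 2*h >= -31)
Before h := e - 7: ((u >= p + 7 and 2*p < 16) -> ((6*e = -11 -> 4*e >= -17) and ((not (6*e = -11)) -> 4*e >= -17))) and ((not (u >= p + 7 and 2*p < 16)) -> 4*e >= -17)
Answer: WP = ((u >= p + 7 and 2*p < 16) -> ((6*e = -11 -> 4*e >= -17) and ((not (6*e = -11)) -> 4*e >= -17))) and ((not (u >= p + 7 and 2*p < 16)) -> 4*e >= -17)


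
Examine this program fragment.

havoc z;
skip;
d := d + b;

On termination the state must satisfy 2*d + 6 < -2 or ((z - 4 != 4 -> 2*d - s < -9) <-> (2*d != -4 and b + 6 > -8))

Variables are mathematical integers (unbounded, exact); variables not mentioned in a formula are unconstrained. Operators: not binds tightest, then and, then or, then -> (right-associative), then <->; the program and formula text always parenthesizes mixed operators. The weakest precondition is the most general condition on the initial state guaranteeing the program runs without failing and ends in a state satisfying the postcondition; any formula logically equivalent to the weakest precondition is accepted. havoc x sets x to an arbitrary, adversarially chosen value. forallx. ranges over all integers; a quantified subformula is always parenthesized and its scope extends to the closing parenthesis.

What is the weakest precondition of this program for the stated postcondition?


Working backward. After the program, the postcondition 2*d + 6 < -2 or ((z - 4 != 4 -> 2*d - s < -9) <-> (2*d != -4 and b + 6 > -8)) must hold; in canonical form it is 2*d < -8 or ((z != 8 -> 2*d < s - 9) <-> (2*d != -4 and b > -14)).
Before d := d + b: 2*b + 2*d < -8 or ((z != 8 -> 2*b + 2*d < s - 9) <-> (2*b + 2*d != -4 and b > -14))
Before skip: 2*b + 2*d < -8 or ((z != 8 -> 2*b + 2*d < s - 9) <-> (2*b + 2*d != -4 and b > -14))
Before havoc z: forall z_1. (2*b + 2*d < -8 or ((z_1 != 8 -> 2*b + 2*d < s - 9) <-> (2*b + 2*d != -4 and b > -14)))
Answer: WP = forall z_1. (2*b + 2*d < -8 or ((z_1 != 8 -> 2*b + 2*d < s - 9) <-> (2*b + 2*d != -4 and b > -14)))


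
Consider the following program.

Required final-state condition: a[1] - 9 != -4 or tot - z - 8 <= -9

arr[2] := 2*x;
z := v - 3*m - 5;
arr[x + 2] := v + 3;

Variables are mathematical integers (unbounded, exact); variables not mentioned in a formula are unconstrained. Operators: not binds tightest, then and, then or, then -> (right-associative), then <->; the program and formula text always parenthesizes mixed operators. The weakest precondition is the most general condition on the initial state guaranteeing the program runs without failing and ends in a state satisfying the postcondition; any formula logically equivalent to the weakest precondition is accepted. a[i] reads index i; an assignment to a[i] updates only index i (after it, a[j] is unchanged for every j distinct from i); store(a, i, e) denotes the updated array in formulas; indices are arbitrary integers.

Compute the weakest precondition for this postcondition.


Working backward. After the program, the postcondition a[1] - 9 != -4 or tot - z - 8 <= -9 must hold; in canonical form it is a[1] != 5 or tot <= z - 1.
Before arr[x + 2] := v + 3: a[1] != 5 or tot <= z - 1
Before z := v - 3*m - 5: a[1] != 5 or 3*m + tot <= v - 6
Before arr[2] := 2*x: a[1] != 5 or 3*m + tot <= v - 6
Answer: WP = a[1] != 5 or 3*m + tot <= v - 6


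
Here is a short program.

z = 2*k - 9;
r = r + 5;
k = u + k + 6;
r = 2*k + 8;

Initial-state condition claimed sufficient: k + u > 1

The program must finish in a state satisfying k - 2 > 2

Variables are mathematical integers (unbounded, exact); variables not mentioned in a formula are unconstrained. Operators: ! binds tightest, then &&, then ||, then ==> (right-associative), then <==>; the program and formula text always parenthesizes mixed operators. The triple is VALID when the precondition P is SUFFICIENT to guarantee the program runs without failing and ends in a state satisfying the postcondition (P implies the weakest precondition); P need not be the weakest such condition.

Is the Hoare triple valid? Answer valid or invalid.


Working backward. After the program, the postcondition k - 2 > 2 must hold; in canonical form it is k > 4.
Before r := 2*k + 8: k > 4
Before k := u + k + 6: k + u > -2
Before r := r + 5: k + u > -2
Before z := 2*k - 9: k + u > -2
The weakest precondition is k + u > -2.
Check whether k + u > 1 implies it.
Every state satisfying the precondition satisfies the weakest precondition: the implication holds.
Answer: valid


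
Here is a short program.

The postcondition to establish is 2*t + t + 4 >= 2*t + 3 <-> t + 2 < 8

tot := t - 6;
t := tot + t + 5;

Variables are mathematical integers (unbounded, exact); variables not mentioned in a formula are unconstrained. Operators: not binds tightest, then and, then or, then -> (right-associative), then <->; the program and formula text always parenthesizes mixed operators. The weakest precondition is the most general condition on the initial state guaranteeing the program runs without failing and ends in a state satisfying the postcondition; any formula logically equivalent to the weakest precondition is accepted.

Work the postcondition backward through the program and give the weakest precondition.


Working backward. After the program, the postcondition 2*t + t + 4 >= 2*t + 3 <-> t + 2 < 8 must hold; in canonical form it is t >= -1 <-> t < 6.
Before t := tot + t + 5: t + tot >= -6 <-> t + tot < 1
Before tot := t - 6: 2*t >= 0 <-> 2*t < 7
Answer: WP = 2*t >= 0 <-> 2*t < 7


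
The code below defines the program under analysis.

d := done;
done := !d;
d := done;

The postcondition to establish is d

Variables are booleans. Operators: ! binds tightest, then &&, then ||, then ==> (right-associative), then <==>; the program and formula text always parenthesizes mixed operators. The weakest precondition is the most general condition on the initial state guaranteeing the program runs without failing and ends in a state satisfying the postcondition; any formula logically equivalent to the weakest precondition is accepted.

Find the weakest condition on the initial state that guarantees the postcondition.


Working backward. After the program, d must hold.
Before d := done: done
Before done := !d: !d
Before d := done: !done
Answer: WP = !done


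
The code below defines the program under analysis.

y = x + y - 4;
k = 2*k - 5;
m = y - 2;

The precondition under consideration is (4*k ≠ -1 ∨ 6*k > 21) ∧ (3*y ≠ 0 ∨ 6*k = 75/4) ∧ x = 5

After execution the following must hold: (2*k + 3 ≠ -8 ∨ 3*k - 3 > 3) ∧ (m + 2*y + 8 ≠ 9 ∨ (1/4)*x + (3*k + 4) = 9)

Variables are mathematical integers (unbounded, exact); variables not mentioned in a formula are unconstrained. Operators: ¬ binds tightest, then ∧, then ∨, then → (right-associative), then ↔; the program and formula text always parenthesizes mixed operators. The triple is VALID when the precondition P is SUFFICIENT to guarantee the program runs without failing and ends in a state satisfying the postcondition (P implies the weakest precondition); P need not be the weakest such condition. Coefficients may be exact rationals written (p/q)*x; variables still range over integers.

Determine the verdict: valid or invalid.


Working backward. After the program, the postcondition (2*k + 3 ≠ -8 ∨ 3*k - 3 > 3) ∧ (m + 2*y + 8 ≠ 9 ∨ (1/4)*x + (3*k + 4) = 9) must hold; in canonical form it is (2*k ≠ -11 ∨ 3*k > 6) ∧ (m + 2*y ≠ 1 ∨ 3*k + (1/4)*x = 5).
Before m := y - 2: (2*k ≠ -11 ∨ 3*k > 6) ∧ (3*y ≠ 3 ∨ 3*k + (1/4)*x = 5)
Before k := 2*k - 5: (4*k ≠ -1 ∨ 6*k > 21) ∧ (3*y ≠ 3 ∨ 6*k + (1/4)*x = 20)
Before y := x + y - 4: (4*k ≠ -1 ∨ 6*k > 21) ∧ (3*x + 3*y ≠ 15 ∨ 6*k + (1/4)*x = 20)
The weakest precondition is (4*k ≠ -1 ∨ 6*k > 21) ∧ (3*x + 3*y ≠ 15 ∨ 6*k + (1/4)*x = 20).
Check whether (4*k ≠ -1 ∨ 6*k > 21) ∧ (3*y ≠ 0 ∨ 6*k = 75/4) ∧ x = 5 implies it.
Every state satisfying the precondition satisfies the weakest precondition: the implication holds.
Answer: valid


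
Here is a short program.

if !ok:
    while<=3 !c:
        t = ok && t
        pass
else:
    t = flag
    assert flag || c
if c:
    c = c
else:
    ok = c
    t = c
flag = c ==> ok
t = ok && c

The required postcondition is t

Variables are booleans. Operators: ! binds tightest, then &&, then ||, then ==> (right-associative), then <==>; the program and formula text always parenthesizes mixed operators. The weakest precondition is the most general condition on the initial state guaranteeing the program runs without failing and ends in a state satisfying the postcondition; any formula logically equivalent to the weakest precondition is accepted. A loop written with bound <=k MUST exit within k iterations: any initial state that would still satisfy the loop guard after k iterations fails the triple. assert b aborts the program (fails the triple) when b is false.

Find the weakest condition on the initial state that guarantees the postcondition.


Working backward. After the program, t must hold.
Before t := ok && c: ok && c
Before flag := c ==> ok: ok && c
Then branch requires ok && c; else branch requires c.
Before the if: (c ==> (ok && c)) && ((!c) ==> c)
Then branch requires ((!c) ==> (((!c) ==> (((!c) ==> (c && (c ==> (ok && c)) && ((!c) ==> c))) && (c ==> ((c ==> (ok && c)) && ((!c) ==> c))))) && (c ==> ((c ==> (ok && c)) && ((!c) ==> c))))) && (c ==> ((c ==> (ok && c)) && ((!c) ==> c))); else branch requires (flag || c) && (c ==> (ok && c)) && ((!c) ==> c).
Before the if: ((!ok) ==> (((!c) ==> (((!c) ==> (((!c) ==> (c && (c ==> (ok && c)) && ((!c) ==> c))) && (c ==> ((c ==> (ok && c)) && ((!c) ==> c))))) && (c ==> ((c ==> (ok && c)) && ((!c) ==> c))))) && (c ==> ((c ==> (ok && c)) && ((!c) ==> c))))) && (ok ==> ((flag || c) && (c ==> (ok && c)) && ((!c) ==> c)))
Answer: WP = ((!ok) ==> (((!c) ==> (((!c) ==> (((!c) ==> (c && (c ==> (ok && c)) && ((!c) ==> c))) && (c ==> ((c ==> (ok && c)) && ((!c) ==> c))))) && (c ==> ((c ==> (ok && c)) && ((!c) ==> c))))) && (c ==> ((c ==> (ok && c)) && ((!c) ==> c))))) && (ok ==> ((flag || c) && (c ==> (ok && c)) && ((!c) ==> c)))


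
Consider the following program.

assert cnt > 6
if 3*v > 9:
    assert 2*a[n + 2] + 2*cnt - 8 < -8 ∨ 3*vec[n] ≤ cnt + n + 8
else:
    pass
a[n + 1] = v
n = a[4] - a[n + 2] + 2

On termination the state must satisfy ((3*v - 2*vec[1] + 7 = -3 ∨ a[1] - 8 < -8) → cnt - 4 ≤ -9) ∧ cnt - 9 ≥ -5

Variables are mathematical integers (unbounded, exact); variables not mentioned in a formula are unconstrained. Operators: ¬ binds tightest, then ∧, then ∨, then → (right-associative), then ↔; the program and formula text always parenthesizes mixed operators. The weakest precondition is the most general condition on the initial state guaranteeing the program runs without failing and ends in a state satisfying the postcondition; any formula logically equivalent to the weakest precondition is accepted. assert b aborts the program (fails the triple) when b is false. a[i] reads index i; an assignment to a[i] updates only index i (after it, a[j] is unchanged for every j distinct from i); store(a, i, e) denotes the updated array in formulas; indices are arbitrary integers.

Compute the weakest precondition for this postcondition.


Working backward. After the program, the postcondition ((3*v - 2*vec[1] + 7 = -3 ∨ a[1] - 8 < -8) → cnt - 4 ≤ -9) ∧ cnt - 9 ≥ -5 must hold; in canonical form it is ((3*v = 2*vec[1] - 10 ∨ a[1] < 0) → cnt ≤ -5) ∧ cnt ≥ 4.
Before n := a[4] - a[n + 2] + 2: ((3*v = 2*vec[1] - 10 ∨ a[1] < 0) → cnt ≤ -5) ∧ cnt ≥ 4
Before a[n + 1] := v: ((3*v = 2*vec[1] - 10 ∨ store(a, n + 1, v)[1] < 0) → cnt ≤ -5) ∧ cnt ≥ 4
Then branch requires (2*a[n + 2] + 2*cnt < 0 ∨ 3*vec[n] ≤ cnt + n + 8) ∧ ((3*v = 2*vec[1] - 10 ∨ store(a, n + 1, v)[1] < 0) → cnt ≤ -5) ∧ cnt ≥ 4; else branch requires ((3*v = 2*vec[1] - 10 ∨ store(a, n + 1, v)[1] < 0) → cnt ≤ -5) ∧ cnt ≥ 4.
Before the if: (3*v > 9 → ((2*a[n + 2] + 2*cnt < 0 ∨ 3*vec[n] ≤ cnt + n + 8) ∧ ((3*v = 2*vec[1] - 10 ∨ store(a, n + 1, v)[1] < 0) → cnt ≤ -5) ∧ cnt ≥ 4)) ∧ ((¬(3*v > 9)) → (((3*v = 2*vec[1] - 10 ∨ store(a, n + 1, v)[1] < 0) → cnt ≤ -5) ∧ cnt ≥ 4))
Before assert cnt > 6: cnt > 6 ∧ (3*v > 9 → ((2*a[n + 2] + 2*cnt < 0 ∨ 3*vec[n] ≤ cnt + n + 8) ∧ ((3*v = 2*vec[1] - 10 ∨ store(a, n + 1, v)[1] < 0) → cnt ≤ -5) ∧ cnt ≥ 4)) ∧ ((¬(3*v > 9)) → (((3*v = 2*vec[1] - 10 ∨ store(a, n + 1, v)[1] < 0) → cnt ≤ -5) ∧ cnt ≥ 4))
Answer: WP = cnt > 6 ∧ (3*v > 9 → ((2*a[n + 2] + 2*cnt < 0 ∨ 3*vec[n] ≤ cnt + n + 8) ∧ ((3*v = 2*vec[1] - 10 ∨ store(a, n + 1, v)[1] < 0) → cnt ≤ -5) ∧ cnt ≥ 4)) ∧ ((¬(3*v > 9)) → (((3*v = 2*vec[1] - 10 ∨ store(a, n + 1, v)[1] < 0) → cnt ≤ -5) ∧ cnt ≥ 4))


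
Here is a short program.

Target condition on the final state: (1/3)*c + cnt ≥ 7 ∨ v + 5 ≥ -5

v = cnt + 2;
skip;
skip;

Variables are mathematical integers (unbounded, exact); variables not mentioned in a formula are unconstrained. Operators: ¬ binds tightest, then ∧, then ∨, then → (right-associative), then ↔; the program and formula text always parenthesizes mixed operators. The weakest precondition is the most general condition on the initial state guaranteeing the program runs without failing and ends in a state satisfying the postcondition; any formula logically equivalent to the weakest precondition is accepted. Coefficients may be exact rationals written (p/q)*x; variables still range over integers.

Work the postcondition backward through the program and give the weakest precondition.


Working backward. After the program, the postcondition (1/3)*c + cnt ≥ 7 ∨ v + 5 ≥ -5 must hold; in canonical form it is (1/3)*c + cnt ≥ 7 ∨ v ≥ -10.
Before skip: (1/3)*c + cnt ≥ 7 ∨ v ≥ -10
Before skip: (1/3)*c + cnt ≥ 7 ∨ v ≥ -10
Before v := cnt + 2: (1/3)*c + cnt ≥ 7 ∨ cnt ≥ -12
Answer: WP = (1/3)*c + cnt ≥ 7 ∨ cnt ≥ -12


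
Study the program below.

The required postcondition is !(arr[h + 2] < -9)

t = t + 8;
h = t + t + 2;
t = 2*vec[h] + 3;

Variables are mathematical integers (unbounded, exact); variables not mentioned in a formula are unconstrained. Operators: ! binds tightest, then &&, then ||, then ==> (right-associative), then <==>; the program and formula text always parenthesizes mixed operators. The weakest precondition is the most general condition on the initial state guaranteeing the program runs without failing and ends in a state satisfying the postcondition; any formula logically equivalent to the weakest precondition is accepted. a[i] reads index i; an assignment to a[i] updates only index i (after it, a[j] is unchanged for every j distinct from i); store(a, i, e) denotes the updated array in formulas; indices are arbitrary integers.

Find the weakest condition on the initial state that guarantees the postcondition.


Working backward. After the program, !(arr[h + 2] < -9) must hold.
Before t := 2*vec[h] + 3: !(arr[h + 2] < -9)
Before h := t + t + 2: !(arr[2*t + 4] < -9)
Before t := t + 8: !(arr[2*t + 20] < -9)
Answer: WP = !(arr[2*t + 20] < -9)


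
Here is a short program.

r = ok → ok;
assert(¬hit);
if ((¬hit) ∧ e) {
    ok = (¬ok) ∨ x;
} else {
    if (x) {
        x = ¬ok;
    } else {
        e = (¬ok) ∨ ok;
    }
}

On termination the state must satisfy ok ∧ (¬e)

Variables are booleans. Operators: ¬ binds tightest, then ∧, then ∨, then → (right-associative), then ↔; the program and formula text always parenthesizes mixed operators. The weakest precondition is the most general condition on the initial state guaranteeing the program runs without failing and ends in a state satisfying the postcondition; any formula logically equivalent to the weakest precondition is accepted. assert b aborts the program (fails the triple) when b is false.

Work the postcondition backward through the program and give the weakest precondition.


Working backward. After the program, ok ∧ (¬e) must hold.
Then branch requires ((¬ok) ∨ x) ∧ (¬e); else branch requires (x → (ok ∧ (¬e))) ∧ x.
Before the if: (((¬hit) ∧ e) → (((¬ok) ∨ x) ∧ (¬e))) ∧ ((¬((¬hit) ∧ e)) → ((x → (ok ∧ (¬e))) ∧ x))
Before assert ¬hit: (¬hit) ∧ (((¬hit) ∧ e) → (((¬ok) ∨ x) ∧ (¬e))) ∧ ((¬((¬hit) ∧ e)) → ((x → (ok ∧ (¬e))) ∧ x))
Before r := ok → ok: (¬hit) ∧ (((¬hit) ∧ e) → (((¬ok) ∨ x) ∧ (¬e))) ∧ ((¬((¬hit) ∧ e)) → ((x → (ok ∧ (¬e))) ∧ x))
Answer: WP = (¬hit) ∧ (((¬hit) ∧ e) → (((¬ok) ∨ x) ∧ (¬e))) ∧ ((¬((¬hit) ∧ e)) → ((x → (ok ∧ (¬e))) ∧ x))


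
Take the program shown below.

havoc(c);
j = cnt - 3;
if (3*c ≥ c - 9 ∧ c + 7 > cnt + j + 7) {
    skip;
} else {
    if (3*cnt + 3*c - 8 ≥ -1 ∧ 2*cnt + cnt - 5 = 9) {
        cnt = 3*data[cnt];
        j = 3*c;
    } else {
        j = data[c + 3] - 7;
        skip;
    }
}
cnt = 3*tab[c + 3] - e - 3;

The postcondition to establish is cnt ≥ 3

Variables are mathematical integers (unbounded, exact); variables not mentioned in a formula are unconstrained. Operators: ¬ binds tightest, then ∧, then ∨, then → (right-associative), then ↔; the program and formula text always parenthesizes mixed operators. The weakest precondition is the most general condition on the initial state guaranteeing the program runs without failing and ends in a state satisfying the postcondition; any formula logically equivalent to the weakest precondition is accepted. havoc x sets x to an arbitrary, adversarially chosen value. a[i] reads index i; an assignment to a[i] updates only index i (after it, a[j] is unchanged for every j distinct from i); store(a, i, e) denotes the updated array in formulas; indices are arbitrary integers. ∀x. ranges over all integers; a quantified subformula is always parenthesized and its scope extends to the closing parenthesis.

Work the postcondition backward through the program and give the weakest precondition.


Working backward. After the program, cnt ≥ 3 must hold.
Before cnt := 3*tab[c + 3] - e - 3: 3*tab[c + 3] ≥ e + 6
Then branch requires 3*tab[c + 3] ≥ e + 6; else branch requires ((3*c + 3*cnt ≥ 7 ∧ 3*cnt = 14) → 3*tab[c + 3] ≥ e + 6) ∧ ((¬(3*c + 3*cnt ≥ 7 ∧ 3*cnt = 14)) → 3*tab[c + 3] ≥ e + 6).
Before the if: ((2*c ≥ -9 ∧ c > cnt + j) → 3*tab[c + 3] ≥ e + 6) ∧ ((¬(2*c ≥ -9 ∧ c > cnt + j)) → (((3*c + 3*cnt ≥ 7 ∧ 3*cnt = 14) → 3*tab[c + 3] ≥ e + 6) ∧ ((¬(3*c + 3*cnt ≥ 7 ∧ 3*cnt = 14)) → 3*tab[c + 3] ≥ e + 6)))
Before j := cnt - 3: ((2*c ≥ -9 ∧ c > 2*cnt - 3) → 3*tab[c + 3] ≥ e + 6) ∧ ((¬(2*c ≥ -9 ∧ c > 2*cnt - 3)) → (((3*c + 3*cnt ≥ 7 ∧ 3*cnt = 14) → 3*tab[c + 3] ≥ e + 6) ∧ ((¬(3*c + 3*cnt ≥ 7 ∧ 3*cnt = 14)) → 3*tab[c + 3] ≥ e + 6)))
Before havoc c: ∀c_1. (((2*c_1 ≥ -9 ∧ c_1 > 2*cnt - 3) → 3*tab[c_1 + 3] ≥ e + 6) ∧ ((¬(2*c_1 ≥ -9 ∧ c_1 > 2*cnt - 3)) → (((3*c_1 + 3*cnt ≥ 7 ∧ 3*cnt = 14) → 3*tab[c_1 + 3] ≥ e + 6) ∧ ((¬(3*c_1 + 3*cnt ≥ 7 ∧ 3*cnt = 14)) → 3*tab[c_1 + 3] ≥ e + 6))))
Answer: WP = ∀c_1. (((2*c_1 ≥ -9 ∧ c_1 > 2*cnt - 3) → 3*tab[c_1 + 3] ≥ e + 6) ∧ ((¬(2*c_1 ≥ -9 ∧ c_1 > 2*cnt - 3)) → (((3*c_1 + 3*cnt ≥ 7 ∧ 3*cnt = 14) → 3*tab[c_1 + 3] ≥ e + 6) ∧ ((¬(3*c_1 + 3*cnt ≥ 7 ∧ 3*cnt = 14)) → 3*tab[c_1 + 3] ≥ e + 6))))


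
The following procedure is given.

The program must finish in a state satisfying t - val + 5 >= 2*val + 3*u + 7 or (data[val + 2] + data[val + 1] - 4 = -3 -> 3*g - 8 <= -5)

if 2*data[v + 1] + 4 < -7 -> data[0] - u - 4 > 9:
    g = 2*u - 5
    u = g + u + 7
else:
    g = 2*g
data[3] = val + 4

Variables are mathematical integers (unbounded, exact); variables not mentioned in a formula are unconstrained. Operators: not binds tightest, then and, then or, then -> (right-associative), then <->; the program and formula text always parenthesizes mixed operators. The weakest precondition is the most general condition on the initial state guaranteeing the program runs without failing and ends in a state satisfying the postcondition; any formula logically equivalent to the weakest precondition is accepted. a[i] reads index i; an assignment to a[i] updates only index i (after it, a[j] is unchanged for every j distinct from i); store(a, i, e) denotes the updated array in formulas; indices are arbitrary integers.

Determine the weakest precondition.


Working backward. After the program, the postcondition t - val + 5 >= 2*val + 3*u + 7 or (data[val + 2] + data[val + 1] - 4 = -3 -> 3*g - 8 <= -5) must hold; in canonical form it is t >= 3*u + 3*val + 2 or (data[val + 1] + data[val + 2] = 1 -> 3*g <= 3).
Before data[3] := val + 4: t >= 3*u + 3*val + 2 or (store(data, 3, val + 4)[val + 1] + store(data, 3, val + 4)[val + 2] = 1 -> 3*g <= 3)
Then branch requires t >= 9*u + 3*val + 8 or (store(data, 3, val + 4)[val + 1] + store(data, 3, val + 4)[val + 2] = 1 -> 6*u <= 18); else branch requires t >= 3*u + 3*val + 2 or (store(data, 3, val + 4)[val + 1] + store(data, 3, val + 4)[val + 2] = 1 -> 6*g <= 3).
Before the if: ((2*data[v + 1] < -11 -> data[0] > u + 13) -> (t >= 9*u + 3*val + 8 or (store(data, 3, val + 4)[val + 1] + store(data, 3, val + 4)[val + 2] = 1 -> 6*u <= 18))) and ((not (2*data[v + 1] < -11 -> data[0] > u + 13)) -> (t >= 3*u + 3*val + 2 or (store(data, 3, val + 4)[val + 1] + store(data, 3, val + 4)[val + 2] = 1 -> 6*g <= 3)))
Answer: WP = ((2*data[v + 1] < -11 -> data[0] > u + 13) -> (t >= 9*u + 3*val + 8 or (store(data, 3, val + 4)[val + 1] + store(data, 3, val + 4)[val + 2] = 1 -> 6*u <= 18))) and ((not (2*data[v + 1] < -11 -> data[0] > u + 13)) -> (t >= 3*u + 3*val + 2 or (store(data, 3, val + 4)[val + 1] + store(data, 3, val + 4)[val + 2] = 1 -> 6*g <= 3)))


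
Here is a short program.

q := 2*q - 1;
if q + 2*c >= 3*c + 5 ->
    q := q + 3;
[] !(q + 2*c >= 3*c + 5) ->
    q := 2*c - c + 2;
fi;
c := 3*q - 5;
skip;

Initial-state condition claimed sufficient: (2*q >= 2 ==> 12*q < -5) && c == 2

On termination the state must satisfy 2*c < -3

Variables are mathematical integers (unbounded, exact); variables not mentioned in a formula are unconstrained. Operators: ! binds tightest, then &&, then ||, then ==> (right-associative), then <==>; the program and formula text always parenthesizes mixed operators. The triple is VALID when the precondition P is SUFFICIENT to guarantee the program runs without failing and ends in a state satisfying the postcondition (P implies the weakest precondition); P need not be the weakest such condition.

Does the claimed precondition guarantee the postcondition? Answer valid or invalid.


Working backward. After the program, 2*c < -3 must hold.
Before skip: 2*c < -3
Before c := 3*q - 5: 6*q < 7
Then branch requires 6*q < -11; else branch requires 6*c < -5.
Before the if: (q >= c + 5 ==> 6*q < -11) && ((!(q >= c + 5)) ==> 6*c < -5)
Before q := 2*q - 1: (2*q >= c + 6 ==> 12*q < -5) && ((!(2*q >= c + 6)) ==> 6*c < -5)
The weakest precondition is (2*q >= c + 6 ==> 12*q < -5) && ((!(2*q >= c + 6)) ==> 6*c < -5).
Check whether (2*q >= 2 ==> 12*q < -5) && c == 2 implies it.
Countermodel: at the initial state c = 2, q = -1, the precondition holds but the weakest precondition fails.
Answer: invalid


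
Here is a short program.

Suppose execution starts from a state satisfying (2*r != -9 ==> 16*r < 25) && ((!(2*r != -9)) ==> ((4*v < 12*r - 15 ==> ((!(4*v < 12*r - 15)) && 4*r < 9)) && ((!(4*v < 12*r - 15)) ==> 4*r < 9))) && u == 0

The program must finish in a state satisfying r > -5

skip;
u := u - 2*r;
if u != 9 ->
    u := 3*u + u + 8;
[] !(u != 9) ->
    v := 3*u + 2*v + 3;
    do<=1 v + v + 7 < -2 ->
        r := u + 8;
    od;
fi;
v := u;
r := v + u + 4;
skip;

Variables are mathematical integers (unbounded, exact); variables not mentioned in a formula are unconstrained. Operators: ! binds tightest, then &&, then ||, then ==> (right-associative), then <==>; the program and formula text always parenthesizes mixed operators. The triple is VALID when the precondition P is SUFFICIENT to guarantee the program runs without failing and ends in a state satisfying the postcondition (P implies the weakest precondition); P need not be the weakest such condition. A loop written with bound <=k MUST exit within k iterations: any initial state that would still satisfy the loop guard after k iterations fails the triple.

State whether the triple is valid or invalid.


Working backward. After the program, r > -5 must hold.
Before skip: r > -5
Before r := v + u + 4: u + v > -9
Before v := u: 2*u > -9
Then branch requires 8*u > -25; else branch requires (6*u + 4*v < -15 ==> ((!(6*u + 4*v < -15)) && 2*u > -9)) && ((!(6*u + 4*v < -15)) ==> 2*u > -9).
Before the if: (u != 9 ==> 8*u > -25) && ((!(u != 9)) ==> ((6*u + 4*v < -15 ==> ((!(6*u + 4*v < -15)) && 2*u > -9)) && ((!(6*u + 4*v < -15)) ==> 2*u > -9)))
Before u := u - 2*r: (u != 2*r + 9 ==> 8*u > 16*r - 25) && ((!(u != 2*r + 9)) ==> ((6*u + 4*v < 12*r - 15 ==> ((!(6*u + 4*v < 12*r - 15)) && 2*u > 4*r - 9)) && ((!(6*u + 4*v < 12*r - 15)) ==> 2*u > 4*r - 9)))
Before skip: (u != 2*r + 9 ==> 8*u > 16*r - 25) && ((!(u != 2*r + 9)) ==> ((6*u + 4*v < 12*r - 15 ==> ((!(6*u + 4*v < 12*r - 15)) && 2*u > 4*r - 9)) && ((!(6*u + 4*v < 12*r - 15)) ==> 2*u > 4*r - 9)))
The weakest precondition is (u != 2*r + 9 ==> 8*u > 16*r - 25) && ((!(u != 2*r + 9)) ==> ((6*u + 4*v < 12*r - 15 ==> ((!(6*u + 4*v < 12*r - 15)) && 2*u > 4*r - 9)) && ((!(6*u + 4*v < 12*r - 15)) ==> 2*u > 4*r - 9))).
Check whether (2*r != -9 ==> 16*r < 25) && ((!(2*r != -9)) ==> ((4*v < 12*r - 15 ==> ((!(4*v < 12*r - 15)) && 4*r < 9)) && ((!(4*v < 12*r - 15)) ==> 4*r < 9))) && u == 0 implies it.
Every state satisfying the precondition satisfies the weakest precondition: the implication holds.
Answer: valid


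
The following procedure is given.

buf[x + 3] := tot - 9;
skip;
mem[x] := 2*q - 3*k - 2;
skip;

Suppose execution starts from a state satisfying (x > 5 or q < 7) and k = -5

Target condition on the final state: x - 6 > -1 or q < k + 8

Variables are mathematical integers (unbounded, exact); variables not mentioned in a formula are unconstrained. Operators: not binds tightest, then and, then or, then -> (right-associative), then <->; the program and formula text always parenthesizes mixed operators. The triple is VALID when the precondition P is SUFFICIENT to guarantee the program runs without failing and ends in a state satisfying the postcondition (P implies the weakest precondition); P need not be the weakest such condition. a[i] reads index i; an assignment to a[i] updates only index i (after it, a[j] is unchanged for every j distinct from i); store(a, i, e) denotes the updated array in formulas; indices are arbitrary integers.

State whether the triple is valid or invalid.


Working backward. After the program, the postcondition x - 6 > -1 or q < k + 8 must hold; in canonical form it is x > 5 or q < k + 8.
Before skip: x > 5 or q < k + 8
Before mem[x] := 2*q - 3*k - 2: x > 5 or q < k + 8
Before skip: x > 5 or q < k + 8
Before buf[x + 3] := tot - 9: x > 5 or q < k + 8
The weakest precondition is x > 5 or q < k + 8.
Check whether (x > 5 or q < 7) and k = -5 implies it.
Countermodel: at the initial state k = -5, q = 3, x = 5, the precondition holds but the weakest precondition fails.
Answer: invalid


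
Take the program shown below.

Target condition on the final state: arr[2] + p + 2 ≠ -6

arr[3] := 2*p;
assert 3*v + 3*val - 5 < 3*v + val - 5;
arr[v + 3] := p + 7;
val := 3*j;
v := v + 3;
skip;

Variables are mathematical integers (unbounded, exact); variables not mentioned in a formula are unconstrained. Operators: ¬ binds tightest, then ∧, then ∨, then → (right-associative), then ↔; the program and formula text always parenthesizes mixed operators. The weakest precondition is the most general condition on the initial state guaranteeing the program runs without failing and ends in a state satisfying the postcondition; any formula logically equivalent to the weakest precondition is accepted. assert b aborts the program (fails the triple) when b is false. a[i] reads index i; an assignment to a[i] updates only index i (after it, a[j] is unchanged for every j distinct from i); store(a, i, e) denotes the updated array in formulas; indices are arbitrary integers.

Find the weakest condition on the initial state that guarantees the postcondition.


Working backward. After the program, the postcondition arr[2] + p + 2 ≠ -6 must hold; in canonical form it is arr[2] + p ≠ -8.
Before skip: arr[2] + p ≠ -8
Before v := v + 3: arr[2] + p ≠ -8
Before val := 3*j: arr[2] + p ≠ -8
Before arr[v + 3] := p + 7: store(arr, v + 3, p + 7)[2] + p ≠ -8
Before assert 3*v + 3*val - 5 < 3*v + val - 5: 2*val < 0 ∧ store(arr, v + 3, p + 7)[2] + p ≠ -8
Before arr[3] := 2*p: 2*val < 0 ∧ store(store(arr, 3, 2*p), v + 3, p + 7)[2] + p ≠ -8
Answer: WP = 2*val < 0 ∧ store(store(arr, 3, 2*p), v + 3, p + 7)[2] + p ≠ -8
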